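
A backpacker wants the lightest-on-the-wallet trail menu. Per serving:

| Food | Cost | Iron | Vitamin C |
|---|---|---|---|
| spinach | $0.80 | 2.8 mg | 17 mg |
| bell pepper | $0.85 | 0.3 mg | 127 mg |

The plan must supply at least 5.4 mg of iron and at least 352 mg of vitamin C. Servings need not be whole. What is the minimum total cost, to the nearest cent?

At the optimum either one food covers both requirements or two foods hit both targets exactly; no other combination can be cheaper.
spinach only: max(5.4/2.8, 352/17) = 20.71 servings → $16.56.
bell pepper only: max(5.4/0.3, 352/127) = 18 servings → $15.30.
spinach + bell pepper with both tight: 1.655 servings and 2.55 servings → $3.49.
The minimum over all feasible corners is $3.49.

$3.49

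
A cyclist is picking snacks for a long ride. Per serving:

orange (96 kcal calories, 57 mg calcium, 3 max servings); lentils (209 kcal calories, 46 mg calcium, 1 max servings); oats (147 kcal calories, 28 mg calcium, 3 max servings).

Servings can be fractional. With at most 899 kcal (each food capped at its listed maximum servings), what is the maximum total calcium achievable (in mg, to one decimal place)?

Calcium per kcal: orange 0.5938, lentils 0.2201, oats 0.1905.
Take 3 servings of orange: uses 288 kcal, +171.0 mg calcium (running total 171.0 mg).
Take 1 serving of lentils: uses 209 kcal, +46.0 mg calcium (running total 217.0 mg).
Take 2.735 servings of oats: uses 402 kcal, +76.6 mg calcium (running total 293.6 mg).
Greedy by best ratio exhausts the calories allowance optimally: 293.6 mg.

293.6 mg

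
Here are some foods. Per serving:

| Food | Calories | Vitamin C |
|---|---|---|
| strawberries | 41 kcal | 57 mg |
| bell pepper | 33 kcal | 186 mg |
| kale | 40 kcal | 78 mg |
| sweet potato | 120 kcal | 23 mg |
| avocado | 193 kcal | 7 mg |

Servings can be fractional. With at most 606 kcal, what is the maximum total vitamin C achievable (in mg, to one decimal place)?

3415.6 mg

Vitamin C per kcal: bell pepper 5.636, kale 1.95, strawberries 1.39, sweet potato 0.1917, avocado 0.03627.
With no serving limits, spend the whole calories allowance on bell pepper: 606 kcal / 33 kcal × 186 mg = 3415.6 mg.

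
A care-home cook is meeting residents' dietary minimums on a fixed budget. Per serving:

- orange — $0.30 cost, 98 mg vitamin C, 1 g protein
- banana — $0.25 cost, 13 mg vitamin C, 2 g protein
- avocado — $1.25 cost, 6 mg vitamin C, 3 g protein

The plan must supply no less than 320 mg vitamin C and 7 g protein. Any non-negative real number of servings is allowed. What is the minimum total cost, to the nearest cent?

At the optimum either one food covers both requirements or two foods hit both targets exactly; no other combination can be cheaper.
orange only: max(320/98, 7/1) = 7 servings → $2.10.
banana only: max(320/13, 7/2) = 24.62 servings → $6.15.
avocado only: max(320/6, 7/3) = 53.33 servings → $66.67.
orange + banana with both tight: 3 servings and 2 servings → $1.40.
orange + avocado with both tight: 3.188 servings and 1.271 servings → $2.54.
banana + avocado with both targets exact would need a negative amount; discard.
So the least-cost plan costs $1.40.

$1.40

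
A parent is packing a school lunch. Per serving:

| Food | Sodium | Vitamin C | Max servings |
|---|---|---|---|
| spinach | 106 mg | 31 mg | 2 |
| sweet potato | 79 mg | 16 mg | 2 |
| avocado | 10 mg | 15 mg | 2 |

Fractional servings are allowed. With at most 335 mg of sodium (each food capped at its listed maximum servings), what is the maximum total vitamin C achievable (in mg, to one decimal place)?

Vitamin C per mg sodium: avocado 1.5, spinach 0.2925, sweet potato 0.2025.
Take 2 servings of avocado: uses 20 mg sodium, +30.0 mg vitamin C (running total 30.0 mg).
Take 2 servings of spinach: uses 212 mg sodium, +62.0 mg vitamin C (running total 92.0 mg).
Take 1.304 servings of sweet potato: uses 103 mg sodium, +20.9 mg vitamin C (running total 112.9 mg).
Filling greedily by vitamin C-per-mg sodium is optimal for one linear limit, giving 112.9 mg.

112.9 mg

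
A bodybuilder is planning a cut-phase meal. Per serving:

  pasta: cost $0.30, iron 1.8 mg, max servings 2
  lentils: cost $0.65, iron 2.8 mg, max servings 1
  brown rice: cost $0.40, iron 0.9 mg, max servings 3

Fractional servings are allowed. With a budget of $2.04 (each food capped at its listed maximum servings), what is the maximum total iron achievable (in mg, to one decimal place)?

8.2 mg

Iron per dollar: pasta 6, lentils 4.308, brown rice 2.25.
Take 2 servings of pasta: spends $0.60, +3.6 mg iron (running total 3.6 mg).
Take 1 serving of lentils: spends $0.65, +2.8 mg iron (running total 6.4 mg).
Take 1.975 servings of brown rice: spends $0.79, +1.8 mg iron (running total 8.2 mg).
Greedy by best ratio exhausts the cost allowance optimally: 8.2 mg.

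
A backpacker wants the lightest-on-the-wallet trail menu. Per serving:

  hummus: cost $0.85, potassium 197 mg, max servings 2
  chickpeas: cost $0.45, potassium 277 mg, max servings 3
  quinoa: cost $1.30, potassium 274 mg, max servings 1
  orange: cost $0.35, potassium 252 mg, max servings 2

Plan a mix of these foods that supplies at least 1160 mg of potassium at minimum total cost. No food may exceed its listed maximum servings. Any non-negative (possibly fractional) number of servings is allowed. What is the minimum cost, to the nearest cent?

Cost per mg of potassium: orange $0.0014, chickpeas $0.0016, hummus $0.0043, quinoa $0.0047.
Take 2 servings of orange: +504.0 mg potassium for $0.70 (total $0.70, still need 656.0 mg).
Take 2.368 servings of chickpeas: +656.0 mg potassium for $1.07 (total $1.77, still need 0.0 mg).
Greedy by cheapest-per-mg is optimal for a single linear constraint, so the minimum cost is $1.77.

$1.77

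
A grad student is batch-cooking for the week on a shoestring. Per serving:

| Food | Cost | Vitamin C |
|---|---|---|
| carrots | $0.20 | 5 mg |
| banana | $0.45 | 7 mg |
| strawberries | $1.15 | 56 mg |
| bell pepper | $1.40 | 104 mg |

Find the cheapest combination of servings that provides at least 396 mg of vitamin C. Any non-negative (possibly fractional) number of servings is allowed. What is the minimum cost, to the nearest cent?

Cost per mg of vitamin C: bell pepper $0.0135, strawberries $0.0205, carrots $0.0400, banana $0.0643.
With no serving limits, use only bell pepper: 396 mg / 104 mg = 3.808 servings × $1.40 = $5.33.

$5.33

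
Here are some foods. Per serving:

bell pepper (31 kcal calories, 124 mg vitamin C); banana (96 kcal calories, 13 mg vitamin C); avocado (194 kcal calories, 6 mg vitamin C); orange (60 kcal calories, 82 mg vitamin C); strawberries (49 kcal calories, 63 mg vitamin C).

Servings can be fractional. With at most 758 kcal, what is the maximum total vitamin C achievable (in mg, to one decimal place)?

3032.0 mg

Vitamin C per kcal: bell pepper 4, orange 1.367, strawberries 1.286, banana 0.1354, avocado 0.03093.
With no serving limits, spend the whole calories allowance on bell pepper: 758 kcal / 31 kcal × 124 mg = 3032.0 mg.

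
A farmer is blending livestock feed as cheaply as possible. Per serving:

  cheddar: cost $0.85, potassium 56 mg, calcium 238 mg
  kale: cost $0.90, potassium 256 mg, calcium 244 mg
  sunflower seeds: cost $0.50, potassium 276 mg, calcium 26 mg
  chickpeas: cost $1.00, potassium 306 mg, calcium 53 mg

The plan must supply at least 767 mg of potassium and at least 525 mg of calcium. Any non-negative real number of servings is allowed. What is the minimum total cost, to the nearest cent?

A basic optimal solution has at most two foods positive. Try each food alone and each pair with both targets met exactly.
cheddar only: max(767/56, 525/238) = 13.7 servings → $11.64.
kale only: max(767/256, 525/244) = 2.996 servings → $2.70.
sunflower seeds only: max(767/276, 525/26) = 20.19 servings → $10.10.
chickpeas only: max(767/306, 525/53) = 9.906 servings → $9.91.
cheddar + kale with both targets exact would need a negative amount; discard.
cheddar + sunflower seeds with both tight: 1.945 servings and 2.384 servings → $2.85.
cheddar + chickpeas with both tight: 1.718 servings and 2.192 servings → $3.65.
kale + sunflower seeds with both tight: 2.059 servings and 0.8692 servings → $2.29.
kale + chickpeas with both tight: 1.964 servings and 0.8634 servings → $2.63.
sunflower seeds + chickpeas: intersection lies outside the first quadrant.
So the least-cost plan costs $2.29.

$2.29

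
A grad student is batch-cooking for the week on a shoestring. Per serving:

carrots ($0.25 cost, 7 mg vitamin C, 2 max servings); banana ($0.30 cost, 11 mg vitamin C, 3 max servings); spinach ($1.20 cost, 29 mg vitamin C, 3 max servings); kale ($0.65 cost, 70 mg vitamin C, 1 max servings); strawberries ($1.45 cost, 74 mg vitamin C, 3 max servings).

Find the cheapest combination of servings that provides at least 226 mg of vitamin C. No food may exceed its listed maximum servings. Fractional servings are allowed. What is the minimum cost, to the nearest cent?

$3.71

Cost per mg of vitamin C: kale $0.0093, strawberries $0.0196, banana $0.0273, carrots $0.0357, spinach $0.0414.
Take 1 serving of kale: +70.0 mg vitamin C for $0.65 (total $0.65, still need 156.0 mg).
Take 2.108 servings of strawberries: +156.0 mg vitamin C for $3.06 (total $3.71, still need 0.0 mg).
Filling from the cheapest source first is optimal under one linear minimum: $3.71.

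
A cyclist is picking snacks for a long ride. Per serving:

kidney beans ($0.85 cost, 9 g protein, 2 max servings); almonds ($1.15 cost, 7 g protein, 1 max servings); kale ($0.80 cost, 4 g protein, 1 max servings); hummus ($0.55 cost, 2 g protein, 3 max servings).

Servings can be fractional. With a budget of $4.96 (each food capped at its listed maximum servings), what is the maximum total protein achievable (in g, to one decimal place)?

Protein per dollar: kidney beans 10.59, almonds 6.087, kale 5, hummus 3.636.
Take 2 servings of kidney beans: spends $1.70, +18.0 g protein (running total 18.0 g).
Take 1 serving of almonds: spends $1.15, +7.0 g protein (running total 25.0 g).
Take 1 serving of kale: spends $0.80, +4.0 g protein (running total 29.0 g).
Take 2.382 servings of hummus: spends $1.31, +4.8 g protein (running total 33.8 g).
Greedy by best ratio exhausts the cost allowance optimally: 33.8 g.

33.8 g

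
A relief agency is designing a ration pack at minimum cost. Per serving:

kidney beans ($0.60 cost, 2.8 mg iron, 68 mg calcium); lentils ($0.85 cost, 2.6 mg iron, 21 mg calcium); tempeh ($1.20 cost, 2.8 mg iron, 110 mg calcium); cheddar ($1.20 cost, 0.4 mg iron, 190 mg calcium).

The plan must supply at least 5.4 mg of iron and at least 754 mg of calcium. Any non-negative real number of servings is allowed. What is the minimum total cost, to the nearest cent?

$5.01

Minimising a linear cost over {iron ≥ 5.4, calcium ≥ 754, servings ≥ 0} — the optimum is at a vertex, using one or two foods.
kidney beans only: max(5.4/2.8, 754/68) = 11.09 servings → $6.65.
lentils only: max(5.4/2.6, 754/21) = 35.9 servings → $30.52.
tempeh only: max(5.4/2.8, 754/110) = 6.855 servings → $8.23.
cheddar only: max(5.4/0.4, 754/190) = 13.5 servings → $16.20.
kidney beans + lentils: the both-tight solution has a negative serving — not a feasible corner.
kidney beans + tempeh with both targets exact would need a negative amount; discard.
kidney beans + cheddar with both tight: 1.435 servings and 3.455 servings → $5.01.
lentils + tempeh with both targets exact would need a negative amount; discard.
lentils + cheddar with both tight: 1.492 servings and 3.804 servings → $5.83.
tempeh + cheddar with both tight: 1.484 servings and 3.109 servings → $5.51.
Cheapest feasible corner: $5.01.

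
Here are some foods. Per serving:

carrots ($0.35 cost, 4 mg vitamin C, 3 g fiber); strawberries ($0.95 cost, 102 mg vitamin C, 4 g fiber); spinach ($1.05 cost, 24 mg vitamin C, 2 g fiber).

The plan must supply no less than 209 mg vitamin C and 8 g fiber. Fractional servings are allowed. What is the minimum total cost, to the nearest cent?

The cheapest plan sits at a corner of the feasible region — with two constraints it uses at most two foods.
carrots only: max(209/4, 8/3) = 52.25 servings → $18.29.
strawberries only: max(209/102, 8/4) = 2.049 servings → $1.95.
spinach only: max(209/24, 8/2) = 8.708 servings → $9.14.
carrots + strawberries with both targets exact would need a negative amount; discard.
carrots + spinach: the both-tight solution has a negative serving — not a feasible corner.
strawberries + spinach: the both-tight solution has a negative serving — not a feasible corner.
So the least-cost plan costs $1.95.

$1.95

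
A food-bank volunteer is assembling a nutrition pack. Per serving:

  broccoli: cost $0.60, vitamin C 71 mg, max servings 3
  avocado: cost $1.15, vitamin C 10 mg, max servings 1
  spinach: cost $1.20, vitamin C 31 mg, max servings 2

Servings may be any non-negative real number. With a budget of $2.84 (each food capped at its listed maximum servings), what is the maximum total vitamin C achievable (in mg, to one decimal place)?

Vitamin C per dollar: broccoli 118.3, spinach 25.83, avocado 8.696.
Take 3 servings of broccoli: spends $1.80, +213.0 mg vitamin C (running total 213.0 mg).
Take 0.8667 servings of spinach: spends $1.04, +26.9 mg vitamin C (running total 239.9 mg).
Greedy by best ratio exhausts the cost allowance optimally: 239.9 mg.

239.9 mg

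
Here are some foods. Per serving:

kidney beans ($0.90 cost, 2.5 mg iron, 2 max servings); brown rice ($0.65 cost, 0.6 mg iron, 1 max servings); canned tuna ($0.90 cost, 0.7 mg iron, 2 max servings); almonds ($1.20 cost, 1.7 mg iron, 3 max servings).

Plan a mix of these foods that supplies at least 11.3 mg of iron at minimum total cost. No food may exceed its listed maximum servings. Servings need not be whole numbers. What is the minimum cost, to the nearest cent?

Cost per mg of iron: kidney beans $0.3600, almonds $0.7059, brown rice $1.0833, canned tuna $1.2857.
Take 2 servings of kidney beans: +5.0 mg iron for $1.80 (total $1.80, still need 6.3 mg).
Take 3 servings of almonds: +5.1 mg iron for $3.60 (total $5.40, still need 1.2 mg).
Take 1 serving of brown rice: +0.6 mg iron for $0.65 (total $6.05, still need 0.6 mg).
Take 0.8571 servings of canned tuna: +0.6 mg iron for $0.77 (total $6.82, still need 0.0 mg).
Greedy by cheapest-per-mg is optimal for a single linear constraint, so the minimum cost is $6.82.

$6.82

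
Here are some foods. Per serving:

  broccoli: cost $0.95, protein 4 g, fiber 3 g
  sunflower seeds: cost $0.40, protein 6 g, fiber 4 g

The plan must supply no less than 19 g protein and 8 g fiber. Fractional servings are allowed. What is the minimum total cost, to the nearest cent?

At the optimum either one food covers both requirements or two foods hit both targets exactly; no other combination can be cheaper.
broccoli only: max(19/4, 8/3) = 4.75 servings → $4.51.
sunflower seeds only: max(19/6, 8/4) = 3.167 servings → $1.27.
broccoli + sunflower seeds: intersection lies outside the first quadrant.
So the least-cost plan costs $1.27.

$1.27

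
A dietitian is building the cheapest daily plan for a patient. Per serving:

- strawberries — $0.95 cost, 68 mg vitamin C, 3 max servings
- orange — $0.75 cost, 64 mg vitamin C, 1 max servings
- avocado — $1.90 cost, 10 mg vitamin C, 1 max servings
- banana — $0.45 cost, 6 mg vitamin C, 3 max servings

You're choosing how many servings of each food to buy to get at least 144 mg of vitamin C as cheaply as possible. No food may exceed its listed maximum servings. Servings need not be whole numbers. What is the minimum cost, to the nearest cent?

Cost per mg of vitamin C: orange $0.0117, strawberries $0.0140, banana $0.0750, avocado $0.1900.
Take 1 serving of orange: +64.0 mg vitamin C for $0.75 (total $0.75, still need 80.0 mg).
Take 1.176 servings of strawberries: +80.0 mg vitamin C for $1.12 (total $1.87, still need 0.0 mg).
Filling from the cheapest source first is optimal under one linear minimum: $1.87.

$1.87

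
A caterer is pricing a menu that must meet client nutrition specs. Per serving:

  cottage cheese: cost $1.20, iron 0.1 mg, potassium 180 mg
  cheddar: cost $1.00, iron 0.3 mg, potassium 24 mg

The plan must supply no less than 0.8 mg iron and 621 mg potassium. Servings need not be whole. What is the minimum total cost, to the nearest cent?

$5.47

For a min-cost LP with two ≥-constraints, a basic feasible solution has at most two positive variables.
cottage cheese only: max(0.8/0.1, 621/180) = 8 servings → $9.60.
cheddar only: max(0.8/0.3, 621/24) = 25.88 servings → $25.88.
cottage cheese + cheddar with both tight: 3.238 servings and 1.587 servings → $5.47.
So the least-cost plan costs $5.47.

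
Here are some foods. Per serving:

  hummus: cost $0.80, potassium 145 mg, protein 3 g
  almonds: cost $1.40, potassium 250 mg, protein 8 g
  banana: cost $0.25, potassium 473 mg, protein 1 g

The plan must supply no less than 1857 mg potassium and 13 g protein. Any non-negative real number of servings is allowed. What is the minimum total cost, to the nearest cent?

$2.52

Check every corner: each single food scaled to meet both minima, and each pair solved so both constraints bind.
hummus only: max(1857/145, 13/3) = 12.81 servings → $10.25.
almonds only: max(1857/250, 13/8) = 7.428 servings → $10.40.
banana only: max(1857/473, 13/1) = 13 servings → $3.25.
hummus + almonds: intersection lies outside the first quadrant.
hummus + banana with both tight: 3.369 servings and 2.893 servings → $3.42.
almonds + banana with both tight: 1.214 servings and 3.284 servings → $2.52.
Cheapest feasible corner: $2.52.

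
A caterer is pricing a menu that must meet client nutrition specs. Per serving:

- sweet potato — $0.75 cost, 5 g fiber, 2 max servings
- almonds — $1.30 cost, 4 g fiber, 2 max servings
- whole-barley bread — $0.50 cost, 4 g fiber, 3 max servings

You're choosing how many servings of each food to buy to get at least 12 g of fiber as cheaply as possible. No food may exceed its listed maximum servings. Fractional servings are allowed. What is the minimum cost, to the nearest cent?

Cost per g of fiber: whole-barley bread $0.1250, sweet potato $0.1500, almonds $0.3250.
Take 3 servings of whole-barley bread: +12.0 g fiber for $1.50 (total $1.50, still need 0.0 g).
Filling from the cheapest source first is optimal under one linear minimum: $1.50.

$1.50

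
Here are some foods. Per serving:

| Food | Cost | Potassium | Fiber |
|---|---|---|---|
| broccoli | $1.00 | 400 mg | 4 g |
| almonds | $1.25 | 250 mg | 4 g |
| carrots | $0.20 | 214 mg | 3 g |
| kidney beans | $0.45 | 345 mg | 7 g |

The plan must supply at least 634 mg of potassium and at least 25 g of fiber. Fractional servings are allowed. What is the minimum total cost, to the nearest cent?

Two binding constraints pin down two serving amounts, so the optimal mix uses at most two foods. The candidates are each food alone (scaled to the tighter of potassium/fiber) and each pair with both constraints tight.
broccoli only: max(634/400, 25/4) = 6.25 servings → $6.25.
almonds only: max(634/250, 25/4) = 6.25 servings → $7.81.
carrots only: max(634/214, 25/3) = 8.333 servings → $1.67.
kidney beans only: max(634/345, 25/7) = 3.571 servings → $1.61.
broccoli + almonds: intersection lies outside the first quadrant.
broccoli + carrots: the both-tight solution has a negative serving — not a feasible corner.
broccoli + kidney beans with both targets exact would need a negative amount; discard.
almonds + carrots: intersection lies outside the first quadrant.
almonds + kidney beans: intersection lies outside the first quadrant.
carrots + kidney beans: intersection lies outside the first quadrant.
So the least-cost plan costs $1.61.

$1.61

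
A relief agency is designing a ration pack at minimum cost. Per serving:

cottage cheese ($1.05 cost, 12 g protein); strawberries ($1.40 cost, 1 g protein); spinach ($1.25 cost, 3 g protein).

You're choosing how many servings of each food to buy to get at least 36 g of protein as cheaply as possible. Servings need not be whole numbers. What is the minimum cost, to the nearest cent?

Cost per g of protein: cottage cheese $0.0875, spinach $0.4167, strawberries $1.4000.
With no serving limits, use only cottage cheese: 36 g / 12 g = 3 servings × $1.05 = $3.15.

$3.15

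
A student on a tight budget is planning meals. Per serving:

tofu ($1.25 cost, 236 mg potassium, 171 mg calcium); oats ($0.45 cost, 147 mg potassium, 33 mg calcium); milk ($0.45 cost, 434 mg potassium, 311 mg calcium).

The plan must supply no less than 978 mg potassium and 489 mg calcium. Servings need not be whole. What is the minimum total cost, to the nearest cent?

Two binding constraints pin down two serving amounts, so the optimal mix uses at most two foods. The candidates are each food alone (scaled to the tighter of potassium/calcium) and each pair with both constraints tight.
tofu only: max(978/236, 489/171) = 4.144 servings → $5.18.
oats only: max(978/147, 489/33) = 14.82 servings → $6.67.
milk only: max(978/434, 489/311) = 2.253 servings → $1.01.
tofu + oats with both tight: 2.283 servings and 2.988 servings → $4.20.
tofu + milk: the both-tight solution has a negative serving — not a feasible corner.
oats + milk with both tight: 2.928 servings and 1.262 servings → $1.89.
So the least-cost plan costs $1.01.

$1.01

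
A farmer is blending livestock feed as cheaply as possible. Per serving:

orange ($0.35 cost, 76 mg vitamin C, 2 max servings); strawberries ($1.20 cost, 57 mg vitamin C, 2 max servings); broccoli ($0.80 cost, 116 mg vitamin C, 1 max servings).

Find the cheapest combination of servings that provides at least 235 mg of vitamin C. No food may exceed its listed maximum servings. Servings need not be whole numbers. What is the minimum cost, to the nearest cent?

Cost per mg of vitamin C: orange $0.0046, broccoli $0.0069, strawberries $0.0211.
Take 2 servings of orange: +152.0 mg vitamin C for $0.70 (total $0.70, still need 83.0 mg).
Take 0.7155 servings of broccoli: +83.0 mg vitamin C for $0.57 (total $1.27, still need 0.0 mg).
Greedy by cheapest-per-mg is optimal for a single linear constraint, so the minimum cost is $1.27.

$1.27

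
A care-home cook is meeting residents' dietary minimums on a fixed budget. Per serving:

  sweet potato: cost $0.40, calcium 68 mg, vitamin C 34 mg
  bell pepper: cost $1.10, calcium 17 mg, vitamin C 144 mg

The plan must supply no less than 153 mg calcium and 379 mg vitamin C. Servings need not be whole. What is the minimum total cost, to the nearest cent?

This is a tiny linear program; its minimum lies at a vertex of the feasible set. List the vertices and price them.
sweet potato only: max(153/68, 379/34) = 11.15 servings → $4.46.
bell pepper only: max(153/17, 379/144) = 9 servings → $9.90.
sweet potato + bell pepper with both tight: 1.692 servings and 2.232 servings → $3.13.
So the least-cost plan costs $3.13.

$3.13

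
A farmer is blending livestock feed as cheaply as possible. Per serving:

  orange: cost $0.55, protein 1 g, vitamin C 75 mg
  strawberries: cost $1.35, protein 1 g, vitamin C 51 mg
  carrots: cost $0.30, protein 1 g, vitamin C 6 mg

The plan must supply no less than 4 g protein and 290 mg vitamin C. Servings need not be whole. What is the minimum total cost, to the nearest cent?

$2.16

With two linear requirements the optimum uses one or two foods; enumerate the corners.
orange only: max(4/1, 290/75) = 4 servings → $2.20.
strawberries only: max(4/1, 290/51) = 5.686 servings → $7.68.
carrots only: max(4/1, 290/6) = 48.33 servings → $14.50.
orange + strawberries with both tight: 3.583 servings and 0.4167 servings → $2.53.
orange + carrots with both tight: 3.855 servings and 0.1449 servings → $2.16.
strawberries + carrots: intersection lies outside the first quadrant.
So the least-cost plan costs $2.16.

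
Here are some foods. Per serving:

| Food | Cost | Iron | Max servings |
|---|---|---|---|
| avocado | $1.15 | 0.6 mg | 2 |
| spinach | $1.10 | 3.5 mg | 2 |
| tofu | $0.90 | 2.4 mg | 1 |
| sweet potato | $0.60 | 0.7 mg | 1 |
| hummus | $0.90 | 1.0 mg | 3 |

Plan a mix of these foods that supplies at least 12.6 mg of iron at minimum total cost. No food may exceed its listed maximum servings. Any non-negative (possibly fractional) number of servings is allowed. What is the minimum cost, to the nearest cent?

$5.95

Cost per mg of iron: spinach $0.3143, tofu $0.3750, sweet potato $0.8571, hummus $0.9000, avocado $1.9167.
Take 2 servings of spinach: +7.0 mg iron for $2.20 (total $2.20, still need 5.6 mg).
Take 1 serving of tofu: +2.4 mg iron for $0.90 (total $3.10, still need 3.2 mg).
Take 1 serving of sweet potato: +0.7 mg iron for $0.60 (total $3.70, still need 2.5 mg).
Take 2.5 servings of hummus: +2.5 mg iron for $2.25 (total $5.95, still need 0.0 mg).
Greedy by cheapest-per-mg is optimal for a single linear constraint, so the minimum cost is $5.95.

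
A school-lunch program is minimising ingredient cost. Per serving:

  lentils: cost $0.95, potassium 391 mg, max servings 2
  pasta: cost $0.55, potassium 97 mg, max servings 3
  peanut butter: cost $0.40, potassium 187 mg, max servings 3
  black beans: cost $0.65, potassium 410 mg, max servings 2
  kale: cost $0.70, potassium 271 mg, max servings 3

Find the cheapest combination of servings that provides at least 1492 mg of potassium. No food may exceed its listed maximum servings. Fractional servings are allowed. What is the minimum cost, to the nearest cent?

$2.77

Cost per mg of potassium: black beans $0.0016, peanut butter $0.0021, lentils $0.0024, kale $0.0026, pasta $0.0057.
Take 2 servings of black beans: +820.0 mg potassium for $1.30 (total $1.30, still need 672.0 mg).
Take 3 servings of peanut butter: +561.0 mg potassium for $1.20 (total $2.50, still need 111.0 mg).
Take 0.2839 servings of lentils: +111.0 mg potassium for $0.27 (total $2.77, still need 0.0 mg).
Greedy by cheapest-per-mg is optimal for a single linear constraint, so the minimum cost is $2.77.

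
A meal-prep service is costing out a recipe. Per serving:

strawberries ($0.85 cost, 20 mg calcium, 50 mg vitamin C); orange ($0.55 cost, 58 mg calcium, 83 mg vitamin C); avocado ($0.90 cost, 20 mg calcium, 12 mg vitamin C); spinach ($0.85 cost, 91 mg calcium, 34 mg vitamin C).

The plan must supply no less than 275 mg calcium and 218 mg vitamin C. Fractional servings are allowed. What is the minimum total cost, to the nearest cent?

$2.58

strawberries only: max(275/20, 218/50) = 13.75 servings → $11.69.
orange only: max(275/58, 218/83) = 4.741 servings → $2.61.
avocado only: max(275/20, 218/12) = 18.17 servings → $16.35.
spinach only: max(275/91, 218/34) = 6.412 servings → $5.45.
strawberries + orange: intersection lies outside the first quadrant.
strawberries + avocado with both tight: 1.395 servings and 12.36 servings → $12.31.
strawberries + spinach with both tight: 2.71 servings and 2.426 servings → $4.37.
orange + avocado with both tight: 1.1 servings and 10.56 servings → $10.11.
orange + spinach with both tight: 1.879 servings and 1.824 servings → $2.58.
avocado + spinach: the both-tight solution has a negative serving — not a feasible corner.
So the least-cost plan costs $2.58.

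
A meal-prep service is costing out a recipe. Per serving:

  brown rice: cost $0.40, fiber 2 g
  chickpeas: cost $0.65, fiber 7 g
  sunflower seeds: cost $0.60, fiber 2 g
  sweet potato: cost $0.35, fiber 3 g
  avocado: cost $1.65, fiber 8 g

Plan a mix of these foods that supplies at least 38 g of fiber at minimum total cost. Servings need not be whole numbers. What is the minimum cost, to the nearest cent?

Cost per g of fiber: chickpeas $0.0929, sweet potato $0.1167, brown rice $0.2000, avocado $0.2062, sunflower seeds $0.3000.
With no serving limits, use only chickpeas: 38 g / 7 g = 5.429 servings × $0.65 = $3.53.

$3.53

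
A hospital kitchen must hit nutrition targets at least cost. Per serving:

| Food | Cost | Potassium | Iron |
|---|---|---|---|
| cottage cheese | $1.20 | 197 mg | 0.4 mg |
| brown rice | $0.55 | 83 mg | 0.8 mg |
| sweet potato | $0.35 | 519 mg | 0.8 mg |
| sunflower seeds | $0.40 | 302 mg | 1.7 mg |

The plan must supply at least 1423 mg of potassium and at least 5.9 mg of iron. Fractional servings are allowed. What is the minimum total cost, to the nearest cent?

With two linear requirements the optimum uses one or two foods; enumerate the corners.
cottage cheese only: max(1423/197, 5.9/0.4) = 14.75 servings → $17.70.
brown rice only: max(1423/83, 5.9/0.8) = 17.14 servings → $9.43.
sweet potato only: max(1423/519, 5.9/0.8) = 7.375 servings → $2.58.
sunflower seeds only: max(1423/302, 5.9/1.7) = 4.712 servings → $1.88.
cottage cheese + brown rice with both tight: 5.215 servings and 4.768 servings → $8.88.
cottage cheese + sweet potato: intersection lies outside the first quadrant.
cottage cheese + sunflower seeds with both tight: 2.977 servings and 2.77 servings → $4.68.
brown rice + sweet potato with both tight: 5.515 servings and 1.86 servings → $3.68.
brown rice + sunflower seeds: the both-tight solution has a negative serving — not a feasible corner.
sweet potato + sunflower seeds with both tight: 0.9947 servings and 3.002 servings → $1.55.
So the least-cost plan costs $1.55.

$1.55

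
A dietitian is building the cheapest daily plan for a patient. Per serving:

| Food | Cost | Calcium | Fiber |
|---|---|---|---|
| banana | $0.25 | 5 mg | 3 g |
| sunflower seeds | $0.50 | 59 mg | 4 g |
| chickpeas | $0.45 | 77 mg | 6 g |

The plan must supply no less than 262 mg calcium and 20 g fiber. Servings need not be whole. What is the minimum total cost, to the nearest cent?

$1.53

With two linear requirements the optimum uses one or two foods; enumerate the corners.
banana only: max(262/5, 20/3) = 52.4 servings → $13.10.
sunflower seeds only: max(262/59, 20/4) = 5 servings → $2.50.
chickpeas only: max(262/77, 20/6) = 3.403 servings → $1.53.
banana + sunflower seeds with both tight: 0.8408 servings and 4.369 servings → $2.39.
banana + chickpeas: the both-tight solution has a negative serving — not a feasible corner.
sunflower seeds + chickpeas with both tight: 0.6957 servings and 2.87 servings → $1.64.
Cheapest feasible corner: $1.53.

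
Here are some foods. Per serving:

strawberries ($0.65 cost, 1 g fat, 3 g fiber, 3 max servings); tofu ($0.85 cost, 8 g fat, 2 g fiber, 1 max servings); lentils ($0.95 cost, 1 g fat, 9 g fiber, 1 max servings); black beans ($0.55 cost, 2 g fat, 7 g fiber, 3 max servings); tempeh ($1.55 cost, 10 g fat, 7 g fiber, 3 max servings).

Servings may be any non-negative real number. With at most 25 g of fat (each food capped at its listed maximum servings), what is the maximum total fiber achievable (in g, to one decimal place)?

49.5 g

Fiber per g fat: lentils 9, black beans 3.5, strawberries 3, tempeh 0.7, tofu 0.25.
Take 1 serving of lentils: uses 1 g fat, +9.0 g fiber (running total 9.0 g).
Take 3 servings of black beans: uses 6 g fat, +21.0 g fiber (running total 30.0 g).
Take 3 servings of strawberries: uses 3 g fat, +9.0 g fiber (running total 39.0 g).
Take 1.5 servings of tempeh: uses 15 g fat, +10.5 g fiber (running total 49.5 g).
Greedy by best ratio exhausts the fat allowance optimally: 49.5 g.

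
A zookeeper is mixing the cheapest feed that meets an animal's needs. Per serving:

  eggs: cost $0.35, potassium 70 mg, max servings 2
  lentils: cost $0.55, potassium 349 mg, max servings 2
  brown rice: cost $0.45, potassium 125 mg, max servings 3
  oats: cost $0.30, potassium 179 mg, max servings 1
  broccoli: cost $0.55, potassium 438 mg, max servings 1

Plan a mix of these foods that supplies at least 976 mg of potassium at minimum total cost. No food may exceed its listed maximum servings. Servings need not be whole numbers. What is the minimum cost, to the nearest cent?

Cost per mg of potassium: broccoli $0.0013, lentils $0.0016, oats $0.0017, brown rice $0.0036, eggs $0.0050.
Take 1 serving of broccoli: +438.0 mg potassium for $0.55 (total $0.55, still need 538.0 mg).
Take 1.542 servings of lentils: +538.0 mg potassium for $0.85 (total $1.40, still need 0.0 mg).
Filling from the cheapest source first is optimal under one linear minimum: $1.40.

$1.40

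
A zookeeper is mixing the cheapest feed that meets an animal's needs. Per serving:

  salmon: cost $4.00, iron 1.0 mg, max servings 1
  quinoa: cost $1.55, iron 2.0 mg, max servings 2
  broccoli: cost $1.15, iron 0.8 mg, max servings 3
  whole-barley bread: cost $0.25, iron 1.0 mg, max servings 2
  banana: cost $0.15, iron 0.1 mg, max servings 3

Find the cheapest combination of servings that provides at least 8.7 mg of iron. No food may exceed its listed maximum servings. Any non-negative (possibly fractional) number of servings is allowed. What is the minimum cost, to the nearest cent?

$7.50

Cost per mg of iron: whole-barley bread $0.2500, quinoa $0.7750, broccoli $1.4375, banana $1.5000, salmon $4.0000.
Take 2 servings of whole-barley bread: +2.0 mg iron for $0.50 (total $0.50, still need 6.7 mg).
Take 2 servings of quinoa: +4.0 mg iron for $3.10 (total $3.60, still need 2.7 mg).
Take 3 servings of broccoli: +2.4 mg iron for $3.45 (total $7.05, still need 0.3 mg).
Take 3 servings of banana: +0.3 mg iron for $0.45 (total $7.50, still need 0.0 mg).
Greedy by cheapest-per-mg is optimal for a single linear constraint, so the minimum cost is $7.50.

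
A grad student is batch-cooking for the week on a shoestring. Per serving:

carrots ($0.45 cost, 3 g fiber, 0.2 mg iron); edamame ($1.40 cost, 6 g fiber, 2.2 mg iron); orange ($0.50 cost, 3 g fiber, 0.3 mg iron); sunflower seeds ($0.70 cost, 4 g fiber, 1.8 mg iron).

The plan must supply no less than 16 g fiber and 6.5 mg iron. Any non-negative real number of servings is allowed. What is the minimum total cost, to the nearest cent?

Two binding constraints pin down two serving amounts, so the optimal mix uses at most two foods. The candidates are each food alone (scaled to the tighter of fiber/iron) and each pair with both constraints tight.
carrots only: max(16/3, 6.5/0.2) = 32.5 servings → $14.62.
edamame only: max(16/6, 6.5/2.2) = 2.955 servings → $4.14.
orange only: max(16/3, 6.5/0.3) = 21.67 servings → $10.83.
sunflower seeds only: max(16/4, 6.5/1.8) = 4 servings → $2.80.
carrots + edamame with both targets exact would need a negative amount; discard.
carrots + orange: intersection lies outside the first quadrant.
carrots + sunflower seeds with both tight: 0.6087 servings and 3.543 servings → $2.75.
edamame + orange: the both-tight solution has a negative serving — not a feasible corner.
edamame + sunflower seeds with both tight: 1.4 servings and 1.9 servings → $3.29.
orange + sunflower seeds with both tight: 0.6667 servings and 3.5 servings → $2.78.
So the least-cost plan costs $2.75.

$2.75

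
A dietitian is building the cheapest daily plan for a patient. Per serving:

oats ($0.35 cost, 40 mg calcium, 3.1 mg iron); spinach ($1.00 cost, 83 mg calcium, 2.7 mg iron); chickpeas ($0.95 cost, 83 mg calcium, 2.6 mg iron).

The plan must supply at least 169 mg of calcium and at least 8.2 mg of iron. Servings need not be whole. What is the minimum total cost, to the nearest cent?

$1.48

A basic optimal solution has at most two foods positive. Try each food alone and each pair with both targets met exactly.
oats only: max(169/40, 8.2/3.1) = 4.225 servings → $1.48.
spinach only: max(169/83, 8.2/2.7) = 3.037 servings → $3.04.
chickpeas only: max(169/83, 8.2/2.6) = 3.154 servings → $3.00.
oats + spinach with both tight: 1.502 servings and 1.312 servings → $1.84.
oats + chickpeas with both tight: 1.573 servings and 1.278 servings → $1.76.
spinach + chickpeas: intersection lies outside the first quadrant.
So the least-cost plan costs $1.48.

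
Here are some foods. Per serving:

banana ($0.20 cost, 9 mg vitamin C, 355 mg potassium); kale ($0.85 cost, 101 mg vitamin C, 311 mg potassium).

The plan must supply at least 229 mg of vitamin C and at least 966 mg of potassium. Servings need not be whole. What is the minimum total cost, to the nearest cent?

banana only: max(229/9, 966/355) = 25.44 servings → $5.09.
kale only: max(229/101, 966/311) = 3.106 servings → $2.64.
banana + kale with both tight: 0.797 servings and 2.196 servings → $2.03.
So the least-cost plan costs $2.03.

$2.03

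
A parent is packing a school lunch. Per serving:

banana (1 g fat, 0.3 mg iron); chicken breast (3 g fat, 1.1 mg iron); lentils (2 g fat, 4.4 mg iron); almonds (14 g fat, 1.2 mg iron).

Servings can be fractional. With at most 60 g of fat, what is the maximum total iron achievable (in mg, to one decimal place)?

132.0 mg

Iron per g fat: lentils 2.2, chicken breast 0.3667, banana 0.3, almonds 0.08571.
With no serving limits, spend the whole fat allowance on lentils: 60 g / 2 g × 4.4 mg = 132.0 mg.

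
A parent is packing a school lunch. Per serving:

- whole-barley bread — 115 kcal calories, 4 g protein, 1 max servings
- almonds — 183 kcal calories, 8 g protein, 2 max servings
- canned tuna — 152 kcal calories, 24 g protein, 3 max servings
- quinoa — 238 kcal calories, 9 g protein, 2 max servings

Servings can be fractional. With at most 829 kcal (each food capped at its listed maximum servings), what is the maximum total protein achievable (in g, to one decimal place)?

88.3 g

Protein per kcal: canned tuna 0.1579, almonds 0.04372, quinoa 0.03782, whole-barley bread 0.03478.
Take 3 servings of canned tuna: uses 456 kcal, +72.0 g protein (running total 72.0 g).
Take 2 servings of almonds: uses 366 kcal, +16.0 g protein (running total 88.0 g).
Take 0.02941 servings of quinoa: uses 7 kcal, +0.3 g protein (running total 88.3 g).
Filling greedily by protein-per-kcal is optimal for one linear limit, giving 88.3 g.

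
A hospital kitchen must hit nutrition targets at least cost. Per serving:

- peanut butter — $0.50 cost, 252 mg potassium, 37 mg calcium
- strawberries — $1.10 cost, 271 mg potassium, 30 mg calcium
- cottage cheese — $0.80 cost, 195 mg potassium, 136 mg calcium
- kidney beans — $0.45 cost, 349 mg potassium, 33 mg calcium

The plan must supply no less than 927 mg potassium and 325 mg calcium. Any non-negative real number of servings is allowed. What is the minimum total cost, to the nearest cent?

This is a tiny linear program; its minimum lies at a vertex of the feasible set. List the vertices and price them.
peanut butter only: max(927/252, 325/37) = 8.784 servings → $4.39.
strawberries only: max(927/271, 325/30) = 10.83 servings → $11.92.
cottage cheese only: max(927/195, 325/136) = 4.754 servings → $3.80.
kidney beans only: max(927/349, 325/33) = 9.848 servings → $4.43.
peanut butter + strawberries with both targets exact would need a negative amount; discard.
peanut butter + cottage cheese with both tight: 2.317 servings and 1.759 servings → $2.57.
peanut butter + kidney beans with both targets exact would need a negative amount; discard.
strawberries + cottage cheese with both tight: 2.022 servings and 1.944 servings → $3.78.
strawberries + kidney beans: intersection lies outside the first quadrant.
cottage cheese + kidney beans with both tight: 2.019 servings and 1.528 servings → $2.30.
Cheapest feasible corner: $2.30.

$2.30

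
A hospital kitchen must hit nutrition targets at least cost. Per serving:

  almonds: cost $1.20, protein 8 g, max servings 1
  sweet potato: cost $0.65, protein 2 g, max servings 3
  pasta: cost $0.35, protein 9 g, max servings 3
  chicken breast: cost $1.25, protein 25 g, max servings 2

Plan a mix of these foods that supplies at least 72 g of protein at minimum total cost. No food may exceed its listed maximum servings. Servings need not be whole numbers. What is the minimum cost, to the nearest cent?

Cost per g of protein: pasta $0.0389, chicken breast $0.0500, almonds $0.1500, sweet potato $0.3250.
Take 3 servings of pasta: +27.0 g protein for $1.05 (total $1.05, still need 45.0 g).
Take 1.8 servings of chicken breast: +45.0 g protein for $2.25 (total $3.30, still need 0.0 g).
Filling from the cheapest source first is optimal under one linear minimum: $3.30.

$3.30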